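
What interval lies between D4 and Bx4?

The letter names run D→B, a span of 5 letter steps, so the interval is some kind of sixth.
D to B## is 11 semitones. A major sixth is 9, so 11 makes it doubly augmented.

doubly augmented sixth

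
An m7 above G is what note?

F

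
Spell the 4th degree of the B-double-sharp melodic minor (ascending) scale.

E##

Degree 4 takes the letter 3 steps above B, which is E.
In melodic minor (ascending), degree 4 sits 5 semitones above the tonic. B## + 5 semitones is pitch class 6, spelled on E as E##.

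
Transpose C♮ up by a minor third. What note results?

C up a major third is E, so the target letter is E.
From C, a minor third is 3 semitones up: Eb.

Eb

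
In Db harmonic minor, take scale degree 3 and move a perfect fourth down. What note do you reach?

Scale degree 3 of Db harmonic minor is Fb.
A perfect fourth (5 semitones) below Fb lands on the letter C, giving Cb.

Cb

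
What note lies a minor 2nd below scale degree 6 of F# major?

Scale degree 6 of F# major is D#.
A minor second (1 semitone) below D# lands on the letter C, giving C##.

C##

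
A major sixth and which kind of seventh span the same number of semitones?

diminished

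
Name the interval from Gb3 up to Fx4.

The letter names run G→F, a span of 6 letter steps, so the interval is some kind of seventh.
Gb to F## is 13 semitones. A major seventh is 11, so 13 makes it doubly augmented.

doubly augmented seventh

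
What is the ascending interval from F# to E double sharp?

augmented seventh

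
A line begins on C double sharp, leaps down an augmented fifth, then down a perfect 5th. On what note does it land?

B

An augmented fifth down from C## is F# (letter F, 8 semitones down).
A perfect fifth down from F# is B (letter B, 7 semitones down).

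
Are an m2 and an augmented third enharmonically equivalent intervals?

A minor second spans 1 semitone; an augmented third spans 5.
The spans differ, so they are not enharmonic equivalents.

No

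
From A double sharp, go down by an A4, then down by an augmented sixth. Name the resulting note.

G

An augmented fourth down from A## is E# (letter E, 6 semitones down).
An augmented sixth down from E# is G (letter G, 10 semitones down).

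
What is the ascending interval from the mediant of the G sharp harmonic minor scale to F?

The mediant of G# harmonic minor is B.
B up to F: letters B→F make it a fifth; 6 semitones makes it diminished.

diminished fifth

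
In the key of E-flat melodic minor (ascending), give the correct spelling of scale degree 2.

F

Degree 2 takes the letter 1 step above E, which is F.
In melodic minor (ascending), degree 2 sits 2 semitones above the tonic. Eb + 2 semitones is pitch class 5, spelled on F as F.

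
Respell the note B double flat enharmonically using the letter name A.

A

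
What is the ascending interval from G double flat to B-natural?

The letter names run G→B, a span of 2 letter steps, so the interval is some kind of third.
Gbb to B is 6 semitones. A major third is 4, so 6 makes it doubly augmented.

doubly augmented third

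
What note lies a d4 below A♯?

E##

A down a perfect fourth is E, so the target letter is E.
From A#, a diminished fourth is 4 semitones down: E##.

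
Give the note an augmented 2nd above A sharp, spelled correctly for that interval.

B##

A up a major second is B, so the target letter is B.
From A#, an augmented second is 3 semitones up: B##.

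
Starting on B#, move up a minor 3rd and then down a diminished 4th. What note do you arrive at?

A##

A minor third up from B# is D# (letter D, 3 semitones up).
A diminished fourth down from D# is A## (letter A, 4 semitones down).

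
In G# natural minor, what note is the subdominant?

C#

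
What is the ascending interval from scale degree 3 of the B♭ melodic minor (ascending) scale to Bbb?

minor sixth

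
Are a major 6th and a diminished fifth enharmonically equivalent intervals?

No

A major sixth spans 9 semitones; a diminished fifth spans 6.
The spans differ, so they are not enharmonic equivalents.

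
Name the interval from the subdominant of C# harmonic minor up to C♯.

perfect fifth

The subdominant of C# harmonic minor is F#.
F# up to C#: letters F→C make it a fifth; 7 semitones makes it perfect.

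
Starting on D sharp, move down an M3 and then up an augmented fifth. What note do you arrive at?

F##

A major third down from D# is B (letter B, 4 semitones down).
An augmented fifth up from B is F## (letter F, 8 semitones up).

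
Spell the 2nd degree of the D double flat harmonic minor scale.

Ebb

Degree 2 takes the letter 1 step above D, which is E.
In harmonic minor, degree 2 sits 2 semitones above the tonic. Dbb + 2 semitones is pitch class 2, spelled on E as Ebb.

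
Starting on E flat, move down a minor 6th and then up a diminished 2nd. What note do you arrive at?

Abb

A minor sixth down from Eb is G (letter G, 8 semitones down).
A diminished second up from G is Abb (letter A, 0 semitones up).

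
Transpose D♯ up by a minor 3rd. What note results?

D up a major third is F#, so the target letter is F.
From D#, a minor third is 3 semitones up: F#.

F#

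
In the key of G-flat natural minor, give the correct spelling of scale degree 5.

Db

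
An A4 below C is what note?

A fourth below C lands on the letter G.
An augmented fourth spans 6 semitones, so C moves to pitch class 6. On the letter G that is Gb.

Gb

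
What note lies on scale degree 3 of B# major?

The B# major scale runs B# C## D## E# F## G## A##.
Degree 3 is D##.

D##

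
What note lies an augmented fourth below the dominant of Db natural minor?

Ebb

The dominant of Db natural minor is Ab.
An augmented fourth (6 semitones) below Ab lands on the letter E, giving Ebb.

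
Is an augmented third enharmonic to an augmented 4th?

An augmented third spans 5 semitones; an augmented fourth spans 6.
The spans differ, so they are not enharmonic equivalents.

No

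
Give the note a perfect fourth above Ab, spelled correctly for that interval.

A fourth above A lands on the letter D.
A perfect fourth spans 5 semitones, so Ab moves to pitch class 1. On the letter D that is Db.

Db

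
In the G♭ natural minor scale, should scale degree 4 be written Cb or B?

Cb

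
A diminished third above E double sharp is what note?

E up a major third is G#, so the target letter is G.
From E##, a diminished third is 2 semitones up: G#.

G#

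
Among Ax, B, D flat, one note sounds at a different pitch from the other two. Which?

Db

In 12-tone equal temperament, enharmonic equivalents share a pitch class. A## is pitch class 11; B is pitch class 11; Db is pitch class 1.
A## and B share pitch class 11, while Db is pitch class 1.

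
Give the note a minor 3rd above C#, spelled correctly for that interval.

C up a major third is E, so the target letter is E.
From C#, a minor third is 3 semitones up: E.

E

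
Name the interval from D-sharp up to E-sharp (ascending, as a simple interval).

The letter names run D→E, a span of 1 letter step, so the interval is some kind of second.
D# to E# is 2 semitones. A major second is 2, so 2 makes it major.

major second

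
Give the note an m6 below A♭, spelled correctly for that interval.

C

A sixth below A lands on the letter C.
A minor sixth spans 8 semitones, so Ab moves to pitch class 0. On the letter C that is C.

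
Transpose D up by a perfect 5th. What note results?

A

D up a perfect fifth is A, so the target letter is A.
From D, a perfect fifth is 7 semitones up: A.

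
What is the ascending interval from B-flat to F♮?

perfect fifth

Counting letters B–C–D–E–F gives a fifth.
Bb→F = 7 semitones, exactly the perfect fifth.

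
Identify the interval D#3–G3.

diminished fourth

Counting letters D–E–F–G gives a fourth.
D#→G = 4 semitones, 1 narrower than the perfect fourth (5), so diminished.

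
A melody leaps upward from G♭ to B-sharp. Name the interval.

Counting letters G–A–B gives a third.
Gb→B# = 6 semitones, 2 wider than the major third (4), so doubly augmented.

doubly augmented third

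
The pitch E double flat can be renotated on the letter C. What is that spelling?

Ebb is pitch class 2. The letter C alone is pitch class 0.
To reach pitch class 2 from C requires an offset of +2 semitones, i.e. double sharp: C##.

C##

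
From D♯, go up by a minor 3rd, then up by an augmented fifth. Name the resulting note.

A minor third up from D# is F# (letter F, 3 semitones up).
An augmented fifth up from F# is C## (letter C, 8 semitones up).

C##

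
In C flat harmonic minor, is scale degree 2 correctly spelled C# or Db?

Each scale degree takes a distinct letter name. Degree 2 of a scale on C must use the letter D.
Db and C# are enharmonically the same pitch, but only Db uses the letter D, so it is the correct spelling here.

Db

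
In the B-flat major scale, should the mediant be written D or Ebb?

Each scale degree takes a distinct letter name. Degree 3 of a scale on B must use the letter D.
D and Ebb are enharmonically the same pitch, but only D uses the letter D, so it is the correct spelling here.

D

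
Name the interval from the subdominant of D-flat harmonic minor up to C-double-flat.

The subdominant of Db harmonic minor is Gb.
Gb up to Cbb: letters G→C make it a fourth; 4 semitones makes it diminished.

diminished fourth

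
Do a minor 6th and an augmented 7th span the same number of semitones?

A minor sixth spans 8 semitones; an augmented seventh spans 12.
The spans differ, so they are not enharmonic equivalents.

No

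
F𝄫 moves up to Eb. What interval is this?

augmented seventh

Counting letters F–G–A–B–C–D–E gives a seventh.
Fbb→Eb = 12 semitones, 1 wider than the major seventh (11), so augmented.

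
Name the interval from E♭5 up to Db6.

minor seventh

Counting letters E–F–G–A–B–C–D gives a seventh.
Eb→Db = 10 semitones, 1 narrower than the major seventh (11), so minor.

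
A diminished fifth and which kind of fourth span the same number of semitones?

A diminished fifth spans 6 semitones.
A fourth spanning 6 semitones is augmented (the perfect fourth is 5).

augmented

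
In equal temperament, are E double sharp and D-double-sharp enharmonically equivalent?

No

Two spellings are enharmonically equivalent only if they share a pitch class.
Here E## → 6, D## → 4; 4 ≠ 6, so they are not.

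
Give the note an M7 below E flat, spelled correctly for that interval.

Fb

A seventh below E lands on the letter F.
A major seventh spans 11 semitones, so Eb moves to pitch class 4. On the letter F that is Fb.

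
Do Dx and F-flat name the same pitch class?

Yes

D## is pitch class 4; Fb is pitch class 4.
All spellings map to pitch class 4, so they are enharmonically equivalent.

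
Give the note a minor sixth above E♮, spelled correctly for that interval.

C

A sixth above E lands on the letter C.
A minor sixth spans 8 semitones, so E moves to pitch class 0. On the letter C that is C.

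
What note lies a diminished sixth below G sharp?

A sixth below G lands on the letter B.
A diminished sixth spans 7 semitones, so G# moves to pitch class 1. On the letter B that is B##.

B##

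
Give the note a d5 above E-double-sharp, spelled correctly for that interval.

B#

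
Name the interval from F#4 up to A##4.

augmented third

The letter names run F→A, a span of 2 letter steps, so the interval is some kind of third.
F# to A## is 5 semitones. A major third is 4, so 5 makes it augmented.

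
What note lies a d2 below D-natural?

C##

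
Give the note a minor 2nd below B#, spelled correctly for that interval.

B down a major second is A, so the target letter is A.
From B#, a minor second is 1 semitone down: A##.

A##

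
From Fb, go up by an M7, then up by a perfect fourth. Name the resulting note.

Ab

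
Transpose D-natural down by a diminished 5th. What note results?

G#

D down a perfect fifth is G, so the target letter is G.
From D, a diminished fifth is 6 semitones down: G#.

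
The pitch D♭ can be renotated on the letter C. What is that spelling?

C#

Db is pitch class 1. The letter C alone is pitch class 0.
To reach pitch class 1 from C requires an offset of +1 semitone, i.e. sharp: C#.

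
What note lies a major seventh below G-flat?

A seventh below G lands on the letter A.
A major seventh spans 11 semitones, so Gb moves to pitch class 7. On the letter A that is Abb.

Abb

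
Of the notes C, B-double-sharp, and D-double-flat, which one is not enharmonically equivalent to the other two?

In 12-tone equal temperament, enharmonic equivalents share a pitch class. C is pitch class 0; B## is pitch class 1; Dbb is pitch class 0.
C and Dbb share pitch class 0, while B## is pitch class 1.

B##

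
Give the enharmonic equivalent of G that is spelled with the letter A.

Plain A sits 2 semitones above G, so on the letter A the same pitch needs a double flat: Abb.

Abb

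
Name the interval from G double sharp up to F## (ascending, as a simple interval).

Counting letters G–A–B–C–D–E–F gives a seventh.
G##→F## = 10 semitones, 1 narrower than the major seventh (11), so minor.

minor seventh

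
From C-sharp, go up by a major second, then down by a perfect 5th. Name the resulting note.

A major second up from C# is D# (letter D, 2 semitones up).
A perfect fifth down from D# is G# (letter G, 7 semitones down).

G#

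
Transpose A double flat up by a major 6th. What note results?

A sixth above A lands on the letter F.
A major sixth spans 9 semitones, so Abb moves to pitch class 4. On the letter F that is Fb.

Fb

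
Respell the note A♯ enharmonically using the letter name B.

Bb

Plain B sits 1 semitone above A#, so on the letter B the same pitch needs a flat: Bb.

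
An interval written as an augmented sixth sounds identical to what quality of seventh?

An augmented sixth spans 10 semitones.
A seventh spanning 10 semitones is minor (the major seventh is 11).

minor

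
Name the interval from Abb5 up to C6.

Counting letters A–B–C gives a third.
Abb→C = 5 semitones, 1 wider than the major third (4), so augmented.

augmented third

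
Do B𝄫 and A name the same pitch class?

Yes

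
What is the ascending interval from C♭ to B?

augmented seventh

The letter names run C→B, a span of 6 letter steps, so the interval is some kind of seventh.
Cb to B is 12 semitones. A major seventh is 11, so 12 makes it augmented.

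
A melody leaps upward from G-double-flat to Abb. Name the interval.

major second

The letter names run G→A, a span of 1 letter step, so the interval is some kind of second.
Gbb to Abb is 2 semitones. A major second is 2, so 2 makes it major.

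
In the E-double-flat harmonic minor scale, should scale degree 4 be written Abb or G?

Each scale degree takes a distinct letter name. Degree 4 of a scale on E must use the letter A.
Abb and G are enharmonically the same pitch, but only Abb uses the letter A, so it is the correct spelling here.

Abb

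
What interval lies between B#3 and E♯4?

Counting letters B–C–D–E gives a fourth.
B#→E# = 5 semitones, exactly the perfect fourth.

perfect fourth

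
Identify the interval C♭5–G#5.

doubly augmented fifth

Counting letters C–D–E–F–G gives a fifth.
Cb→G# = 9 semitones, 2 wider than the perfect fifth (7), so doubly augmented.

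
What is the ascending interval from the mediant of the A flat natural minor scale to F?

augmented fourth

The mediant of Ab natural minor is Cb.
Cb up to F: letters C→F make it a fourth; 6 semitones makes it augmented.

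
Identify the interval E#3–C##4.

Counting letters E–F–G–A–B–C gives a sixth.
E#→C## = 9 semitones, exactly the major sixth.

major sixth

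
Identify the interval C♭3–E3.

augmented third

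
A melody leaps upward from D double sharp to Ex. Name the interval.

major second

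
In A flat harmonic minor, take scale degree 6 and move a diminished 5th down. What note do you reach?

Scale degree 6 of Ab harmonic minor is Fb.
A diminished fifth (6 semitones) below Fb lands on the letter B, giving Bb.

Bb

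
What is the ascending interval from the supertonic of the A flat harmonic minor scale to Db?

minor third

The supertonic of Ab harmonic minor is Bb.
Bb up to Db: letters B→D make it a third; 3 semitones makes it minor.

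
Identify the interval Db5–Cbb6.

The letter names run D→C, a span of 6 letter steps, so the interval is some kind of seventh.
Db to Cbb is 9 semitones. A major seventh is 11, so 9 makes it diminished.

diminished seventh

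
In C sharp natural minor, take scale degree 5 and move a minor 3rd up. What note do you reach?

Scale degree 5 of C# natural minor is G#.
A minor third (3 semitones) above G# lands on the letter B, giving B.

B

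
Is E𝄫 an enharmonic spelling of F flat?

Two spellings are enharmonically equivalent only if they share a pitch class.
Here Ebb → 2, Fb → 4; 2 ≠ 4, so they are not.

No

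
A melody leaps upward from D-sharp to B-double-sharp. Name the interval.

augmented sixth

The letter names run D→B, a span of 5 letter steps, so the interval is some kind of sixth.
D# to B## is 10 semitones. A major sixth is 9, so 10 makes it augmented.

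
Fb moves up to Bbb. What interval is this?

perfect fourth

Counting letters F–G–A–B gives a fourth.
Fb→Bbb = 5 semitones, exactly the perfect fourth.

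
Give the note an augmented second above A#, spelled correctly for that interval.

B##

A up a major second is B, so the target letter is B.
From A#, an augmented second is 3 semitones up: B##.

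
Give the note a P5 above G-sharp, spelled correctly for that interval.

G up a perfect fifth is D, so the target letter is D.
From G#, a perfect fifth is 7 semitones up: D#.

D#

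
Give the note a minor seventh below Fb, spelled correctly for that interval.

A seventh below F lands on the letter G.
A minor seventh spans 10 semitones, so Fb moves to pitch class 6. On the letter G that is Gb.

Gb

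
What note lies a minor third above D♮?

F

A third above D lands on the letter F.
A minor third spans 3 semitones, so D moves to pitch class 5. On the letter F that is F.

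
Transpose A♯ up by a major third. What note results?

A up a major third is C#, so the target letter is C.
From A#, a major third is 4 semitones up: C##.

C##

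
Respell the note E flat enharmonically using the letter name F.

Fbb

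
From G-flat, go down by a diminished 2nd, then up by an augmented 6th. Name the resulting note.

D##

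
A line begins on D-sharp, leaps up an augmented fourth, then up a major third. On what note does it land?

B##

An augmented fourth up from D# is G## (letter G, 6 semitones up).
A major third up from G## is B## (letter B, 4 semitones up).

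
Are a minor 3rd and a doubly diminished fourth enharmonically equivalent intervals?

A minor third spans 3 semitones; a doubly diminished fourth spans 3.
They are enharmonically equivalent.

Yes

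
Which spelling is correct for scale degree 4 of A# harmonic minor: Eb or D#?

D#

Each scale degree takes a distinct letter name. Degree 4 of a scale on A must use the letter D.
D# and Eb are enharmonically the same pitch, but only D# uses the letter D, so it is the correct spelling here.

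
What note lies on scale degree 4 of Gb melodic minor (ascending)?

Cb

Degree 4 takes the letter 3 steps above G, which is C.
In melodic minor (ascending), degree 4 sits 5 semitones above the tonic. Gb + 5 semitones is pitch class 11, spelled on C as Cb.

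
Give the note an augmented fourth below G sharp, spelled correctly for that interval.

D

G down a perfect fourth is D, so the target letter is D.
From G#, an augmented fourth is 6 semitones down: D.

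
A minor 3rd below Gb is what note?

G down a major third is Eb, so the target letter is E.
From Gb, a minor third is 3 semitones down: Eb.

Eb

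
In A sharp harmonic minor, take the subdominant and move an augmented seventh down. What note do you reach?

Eb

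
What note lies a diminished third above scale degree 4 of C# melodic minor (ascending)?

Ab

Scale degree 4 of C# melodic minor (ascending) is F#.
A diminished third (2 semitones) above F# lands on the letter A, giving Ab.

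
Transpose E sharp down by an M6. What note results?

G#

E down a major sixth is G, so the target letter is G.
From E#, a major sixth is 9 semitones down: G#.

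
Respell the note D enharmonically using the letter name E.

Ebb

Plain E sits 2 semitones above D, so on the letter E the same pitch needs a double flat: Ebb.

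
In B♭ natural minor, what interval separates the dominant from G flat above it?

The dominant of Bb natural minor is F.
F up to Gb: letters F→G make it a second; 1 semitone makes it minor.

minor second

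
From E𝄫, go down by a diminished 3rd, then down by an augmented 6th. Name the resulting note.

Ebb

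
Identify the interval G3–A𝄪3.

The letter names run G→A, a span of 1 letter step, so the interval is some kind of second.
G to A## is 4 semitones. A major second is 2, so 4 makes it doubly augmented.

doubly augmented second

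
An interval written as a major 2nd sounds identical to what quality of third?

A major second spans 2 semitones.
A third spanning 2 semitones is diminished (the major third is 4).

diminished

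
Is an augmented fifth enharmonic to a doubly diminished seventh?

Yes

An augmented fifth spans 8 semitones; a doubly diminished seventh spans 8.
They are enharmonically equivalent.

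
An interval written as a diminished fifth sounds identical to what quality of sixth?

A diminished fifth spans 6 semitones.
A sixth spanning 6 semitones is doubly diminished (the major sixth is 9).

doubly diminished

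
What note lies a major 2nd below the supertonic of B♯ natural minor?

B#

The supertonic of B# natural minor is C##.
A major second (2 semitones) below C## lands on the letter B, giving B#.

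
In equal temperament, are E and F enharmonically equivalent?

No

E is pitch class 4; F is pitch class 5.
The pitch classes differ (4 vs. 5), so they are not enharmonic equivalents.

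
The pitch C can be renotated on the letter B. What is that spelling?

B#

Plain B sits 1 semitone below C, so on the letter B the same pitch needs a sharp: B#.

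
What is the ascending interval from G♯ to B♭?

The letter names run G→B, a span of 2 letter steps, so the interval is some kind of third.
G# to Bb is 2 semitones. A major third is 4, so 2 makes it diminished.

diminished third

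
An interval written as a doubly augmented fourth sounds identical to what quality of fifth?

perfect

A doubly augmented fourth spans 7 semitones.
A fifth spanning 7 semitones is perfect (the perfect fifth is 7).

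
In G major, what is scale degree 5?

D

Degree 5 takes the letter 4 steps above G, which is D.
In major, degree 5 sits 7 semitones above the tonic. G + 7 semitones is pitch class 2, spelled on D as D.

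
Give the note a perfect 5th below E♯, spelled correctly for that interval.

A#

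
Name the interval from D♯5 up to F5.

The letter names run D→F, a span of 2 letter steps, so the interval is some kind of third.
D# to F is 2 semitones. A major third is 4, so 2 makes it diminished.

diminished third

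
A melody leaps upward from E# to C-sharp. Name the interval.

minor sixth

Counting letters E–F–G–A–B–C gives a sixth.
E#→C# = 8 semitones, 1 narrower than the major sixth (9), so minor.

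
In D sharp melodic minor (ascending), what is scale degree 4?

Degree 4 takes the letter 3 steps above D, which is G.
In melodic minor (ascending), degree 4 sits 5 semitones above the tonic. D# + 5 semitones is pitch class 8, spelled on G as G#.

G#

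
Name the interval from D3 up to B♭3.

minor sixth

The letter names run D→B, a span of 5 letter steps, so the interval is some kind of sixth.
D to Bb is 8 semitones. A major sixth is 9, so 8 makes it minor.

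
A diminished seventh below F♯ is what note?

G##

F down a major seventh is Gb, so the target letter is G.
From F#, a diminished seventh is 9 semitones down: G##.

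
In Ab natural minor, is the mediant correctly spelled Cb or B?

Cb

Each scale degree takes a distinct letter name. Degree 3 of a scale on A must use the letter C.
Cb and B are enharmonically the same pitch, but only Cb uses the letter C, so it is the correct spelling here.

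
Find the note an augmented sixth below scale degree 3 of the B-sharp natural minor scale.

Scale degree 3 of B# natural minor is D#.
An augmented sixth (10 semitones) below D# lands on the letter F, giving F.

F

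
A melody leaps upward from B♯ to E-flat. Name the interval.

doubly diminished fourth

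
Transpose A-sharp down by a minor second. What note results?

G##

A second below A lands on the letter G.
A minor second spans 1 semitone, so A# moves to pitch class 9. On the letter G that is G##.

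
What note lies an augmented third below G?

Ebb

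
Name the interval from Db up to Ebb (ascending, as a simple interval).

Counting letters D–E gives a second.
Db→Ebb = 1 semitone, 1 narrower than the major second (2), so minor.

minor second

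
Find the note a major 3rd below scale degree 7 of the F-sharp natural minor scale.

Scale degree 7 of F# natural minor is E.
A major third (4 semitones) below E lands on the letter C, giving C.

C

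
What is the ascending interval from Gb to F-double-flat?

The letter names run G→F, a span of 6 letter steps, so the interval is some kind of seventh.
Gb to Fbb is 9 semitones. A major seventh is 11, so 9 makes it diminished.

diminished seventh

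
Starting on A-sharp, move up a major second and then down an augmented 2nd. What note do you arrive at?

A major second up from A# is B# (letter B, 2 semitones up).
An augmented second down from B# is A (letter A, 3 semitones down).

A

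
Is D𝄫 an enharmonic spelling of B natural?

No

Dbb is pitch class 0; B is pitch class 11.
The pitch classes differ (0 vs. 11), so they are not enharmonic equivalents.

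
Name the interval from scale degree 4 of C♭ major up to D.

augmented sixth

Scale degree 4 of Cb major is Fb.
Fb up to D: letters F→D make it a sixth; 10 semitones makes it augmented.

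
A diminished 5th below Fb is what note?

F down a perfect fifth is Bb, so the target letter is B.
From Fb, a diminished fifth is 6 semitones down: Bb.

Bb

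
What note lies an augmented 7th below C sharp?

A seventh below C lands on the letter D.
An augmented seventh spans 12 semitones, so C# moves to pitch class 1. On the letter D that is Db.

Db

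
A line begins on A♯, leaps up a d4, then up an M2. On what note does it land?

E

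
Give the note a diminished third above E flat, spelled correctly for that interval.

E up a major third is G#, so the target letter is G.
From Eb, a diminished third is 2 semitones up: Gbb.

Gbb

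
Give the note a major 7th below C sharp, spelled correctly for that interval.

D

A seventh below C lands on the letter D.
A major seventh spans 11 semitones, so C# moves to pitch class 2. On the letter D that is D.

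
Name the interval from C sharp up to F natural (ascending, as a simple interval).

The letter names run C→F, a span of 3 letter steps, so the interval is some kind of fourth.
C# to F is 4 semitones. A perfect fourth is 5, so 4 makes it diminished.

diminished fourth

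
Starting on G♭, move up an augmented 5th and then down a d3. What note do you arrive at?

An augmented fifth up from Gb is D (letter D, 8 semitones up).
A diminished third down from D is B# (letter B, 2 semitones down).

B#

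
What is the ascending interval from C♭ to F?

Counting letters C–D–E–F gives a fourth.
Cb→F = 6 semitones, 1 wider than the perfect fourth (5), so augmented.

augmented fourth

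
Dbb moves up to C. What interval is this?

augmented seventh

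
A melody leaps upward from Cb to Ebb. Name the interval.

minor third

The letter names run C→E, a span of 2 letter steps, so the interval is some kind of third.
Cb to Ebb is 3 semitones. A major third is 4, so 3 makes it minor.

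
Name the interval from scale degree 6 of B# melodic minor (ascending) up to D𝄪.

Scale degree 6 of B# melodic minor (ascending) is G##.
G## up to D##: letters G→D make it a fifth; 7 semitones makes it perfect.

perfect fifth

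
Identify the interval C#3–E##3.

augmented third

The letter names run C→E, a span of 2 letter steps, so the interval is some kind of third.
C# to E## is 5 semitones. A major third is 4, so 5 makes it augmented.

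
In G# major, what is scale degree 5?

D#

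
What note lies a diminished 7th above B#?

A

B up a major seventh is A#, so the target letter is A.
From B#, a diminished seventh is 9 semitones up: A.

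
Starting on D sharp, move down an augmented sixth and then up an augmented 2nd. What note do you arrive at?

G#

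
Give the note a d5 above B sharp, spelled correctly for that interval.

F#

B up a perfect fifth is F#, so the target letter is F.
From B#, a diminished fifth is 6 semitones up: F#.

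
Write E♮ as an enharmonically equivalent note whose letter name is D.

D##

E is pitch class 4. The letter D alone is pitch class 2.
To reach pitch class 4 from D requires an offset of +2 semitones, i.e. double sharp: D##.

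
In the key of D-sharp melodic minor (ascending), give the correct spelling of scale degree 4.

G#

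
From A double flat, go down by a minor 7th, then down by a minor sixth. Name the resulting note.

A minor seventh down from Abb is Bbb (letter B, 10 semitones down).
A minor sixth down from Bbb is Db (letter D, 8 semitones down).

Db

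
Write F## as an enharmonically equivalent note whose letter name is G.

F## is pitch class 7. The letter G alone is pitch class 7.
Pitch class 7 on G needs no accidental: G.

G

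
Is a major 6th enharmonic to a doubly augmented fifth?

Yes

A major sixth spans 9 semitones; a doubly augmented fifth spans 9.
They are enharmonically equivalent.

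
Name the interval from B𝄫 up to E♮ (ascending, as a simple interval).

doubly augmented fourth

Counting letters B–C–D–E gives a fourth.
Bbb→E = 7 semitones, 2 wider than the perfect fourth (5), so doubly augmented.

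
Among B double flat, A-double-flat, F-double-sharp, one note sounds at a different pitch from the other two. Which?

Bbb

In 12-tone equal temperament, enharmonic equivalents share a pitch class. Bbb is pitch class 9; Abb is pitch class 7; F## is pitch class 7.
Abb and F## share pitch class 7, while Bbb is pitch class 9.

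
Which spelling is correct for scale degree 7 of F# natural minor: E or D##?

E

Each scale degree takes a distinct letter name. Degree 7 of a scale on F must use the letter E.
E and D## are enharmonically the same pitch, but only E uses the letter E, so it is the correct spelling here.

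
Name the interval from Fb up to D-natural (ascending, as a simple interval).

augmented sixth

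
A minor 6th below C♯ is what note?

C down a major sixth is Eb, so the target letter is E.
From C#, a minor sixth is 8 semitones down: E#.

E#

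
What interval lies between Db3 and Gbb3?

diminished fourth

The letter names run D→G, a span of 3 letter steps, so the interval is some kind of fourth.
Db to Gbb is 4 semitones. A perfect fourth is 5, so 4 makes it diminished.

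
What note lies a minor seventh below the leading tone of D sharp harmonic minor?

D##

The leading tone of D# harmonic minor is C##.
A minor seventh (10 semitones) below C## lands on the letter D, giving D##.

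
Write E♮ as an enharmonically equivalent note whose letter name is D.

Plain D sits 2 semitones below E, so on the letter D the same pitch needs a double sharp: D##.

D##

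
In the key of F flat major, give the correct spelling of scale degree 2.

The Fb major scale runs Fb Gb Ab Bbb Cb Db Eb.
Degree 2 is Gb.

Gb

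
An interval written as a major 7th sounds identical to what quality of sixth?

doubly augmented

A major seventh spans 11 semitones.
A sixth spanning 11 semitones is doubly augmented (the major sixth is 9).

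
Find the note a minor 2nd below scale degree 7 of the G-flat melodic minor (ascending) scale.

E

Scale degree 7 of Gb melodic minor (ascending) is F.
A minor second (1 semitone) below F lands on the letter E, giving E.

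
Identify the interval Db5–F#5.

augmented third

Counting letters D–E–F gives a third.
Db→F# = 5 semitones, 1 wider than the major third (4), so augmented.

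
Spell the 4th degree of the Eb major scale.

Degree 4 takes the letter 3 steps above E, which is A.
In major, degree 4 sits 5 semitones above the tonic. Eb + 5 semitones is pitch class 8, spelled on A as Ab.

Ab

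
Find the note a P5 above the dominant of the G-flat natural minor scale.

Ab

The dominant of Gb natural minor is Db.
A perfect fifth (7 semitones) above Db lands on the letter A, giving Ab.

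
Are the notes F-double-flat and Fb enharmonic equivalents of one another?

Fbb is pitch class 3; Fb is pitch class 4.
The pitch classes differ (3 vs. 4), so they are not enharmonic equivalents.

No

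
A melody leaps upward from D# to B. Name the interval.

The letter names run D→B, a span of 5 letter steps, so the interval is some kind of sixth.
D# to B is 8 semitones. A major sixth is 9, so 8 makes it minor.

minor sixth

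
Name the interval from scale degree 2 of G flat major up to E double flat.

Scale degree 2 of Gb major is Ab.
Ab up to Ebb: letters A→E make it a fifth; 6 semitones makes it diminished.

diminished fifth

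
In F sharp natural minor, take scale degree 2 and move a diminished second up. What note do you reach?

Ab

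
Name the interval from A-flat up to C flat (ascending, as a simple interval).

Counting letters A–B–C gives a third.
Ab→Cb = 3 semitones, 1 narrower than the major third (4), so minor.

minor third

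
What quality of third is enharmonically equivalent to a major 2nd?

diminished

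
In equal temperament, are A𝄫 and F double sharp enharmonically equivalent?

Yes

Abb is pitch class 7; F## is pitch class 7.
All spellings map to pitch class 7, so they are enharmonically equivalent.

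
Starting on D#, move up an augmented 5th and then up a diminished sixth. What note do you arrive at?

F#

An augmented fifth up from D# is A## (letter A, 8 semitones up).
A diminished sixth up from A## is F# (letter F, 7 semitones up).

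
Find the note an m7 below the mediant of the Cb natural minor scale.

The mediant of Cb natural minor is Ebb.
A minor seventh (10 semitones) below Ebb lands on the letter F, giving Fb.

Fb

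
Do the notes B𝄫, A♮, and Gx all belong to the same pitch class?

Yes

Bbb is pitch class 9; A is pitch class 9; G## is pitch class 9.
All spellings map to pitch class 9, so they are enharmonically equivalent.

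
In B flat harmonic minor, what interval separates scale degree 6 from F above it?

Scale degree 6 of Bb harmonic minor is Gb.
Gb up to F: letters G→F make it a seventh; 11 semitones makes it major.

major seventh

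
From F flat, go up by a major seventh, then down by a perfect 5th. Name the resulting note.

A major seventh up from Fb is Eb (letter E, 11 semitones up).
A perfect fifth down from Eb is Ab (letter A, 7 semitones down).

Ab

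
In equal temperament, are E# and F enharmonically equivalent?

Yes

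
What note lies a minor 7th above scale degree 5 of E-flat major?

Scale degree 5 of Eb major is Bb.
A minor seventh (10 semitones) above Bb lands on the letter A, giving Ab.

Ab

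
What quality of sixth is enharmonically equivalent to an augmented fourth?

An augmented fourth spans 6 semitones.
A sixth spanning 6 semitones is doubly diminished (the major sixth is 9).

doubly diminished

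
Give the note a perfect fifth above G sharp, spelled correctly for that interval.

A fifth above G lands on the letter D.
A perfect fifth spans 7 semitones, so G# moves to pitch class 3. On the letter D that is D#.

D#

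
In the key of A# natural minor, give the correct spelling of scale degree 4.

D#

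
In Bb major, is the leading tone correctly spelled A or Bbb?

A

Each scale degree takes a distinct letter name. Degree 7 of a scale on B must use the letter A.
A and Bbb are enharmonically the same pitch, but only A uses the letter A, so it is the correct spelling here.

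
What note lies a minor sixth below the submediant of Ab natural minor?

Ab

The submediant of Ab natural minor is Fb.
A minor sixth (8 semitones) below Fb lands on the letter A, giving Ab.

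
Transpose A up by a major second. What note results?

B

A second above A lands on the letter B.
A major second spans 2 semitones, so A moves to pitch class 11. On the letter B that is B.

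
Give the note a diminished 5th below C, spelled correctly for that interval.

C down a perfect fifth is F, so the target letter is F.
From C, a diminished fifth is 6 semitones down: F#.

F#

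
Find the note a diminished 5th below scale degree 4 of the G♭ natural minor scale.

F

Scale degree 4 of Gb natural minor is Cb.
A diminished fifth (6 semitones) below Cb lands on the letter F, giving F.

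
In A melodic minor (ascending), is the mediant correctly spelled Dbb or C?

C

Each scale degree takes a distinct letter name. Degree 3 of a scale on A must use the letter C.
C and Dbb are enharmonically the same pitch, but only C uses the letter C, so it is the correct spelling here.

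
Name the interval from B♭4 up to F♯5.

The letter names run B→F, a span of 4 letter steps, so the interval is some kind of fifth.
Bb to F# is 8 semitones. A perfect fifth is 7, so 8 makes it augmented.

augmented fifth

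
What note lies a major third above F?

A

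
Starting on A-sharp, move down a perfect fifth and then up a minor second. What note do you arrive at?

E

A perfect fifth down from A# is D# (letter D, 7 semitones down).
A minor second up from D# is E (letter E, 1 semitone up).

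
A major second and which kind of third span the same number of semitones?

diminished

A major second spans 2 semitones.
A third spanning 2 semitones is diminished (the major third is 4).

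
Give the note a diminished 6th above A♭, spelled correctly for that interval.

A sixth above A lands on the letter F.
A diminished sixth spans 7 semitones, so Ab moves to pitch class 3. On the letter F that is Fbb.

Fbb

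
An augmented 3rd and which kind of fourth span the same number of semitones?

perfect

An augmented third spans 5 semitones.
A fourth spanning 5 semitones is perfect (the perfect fourth is 5).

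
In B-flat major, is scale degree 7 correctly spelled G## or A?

A

Each scale degree takes a distinct letter name. Degree 7 of a scale on B must use the letter A.
A and G## are enharmonically the same pitch, but only A uses the letter A, so it is the correct spelling here.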